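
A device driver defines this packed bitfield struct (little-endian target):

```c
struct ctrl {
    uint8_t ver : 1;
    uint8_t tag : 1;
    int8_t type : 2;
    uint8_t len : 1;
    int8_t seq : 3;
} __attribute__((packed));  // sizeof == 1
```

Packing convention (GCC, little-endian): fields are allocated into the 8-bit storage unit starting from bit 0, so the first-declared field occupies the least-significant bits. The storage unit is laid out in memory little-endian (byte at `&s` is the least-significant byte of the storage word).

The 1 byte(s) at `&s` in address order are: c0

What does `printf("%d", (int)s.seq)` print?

[0]=0xc0 (little-endian) → word 0xc0
ver [0+:1] = (word>>0) & 0x1 = 0
tag [1+:1] = (word>>1) & 0x1 = 0
type [2+:2] = (word>>2) & 0x3 = 0
len [4+:1] = (word>>4) & 0x1 = 0
seq [5+:3] = (word>>5) & 0x7 = 6  ←
seq signed 3b, MSB=1: 6 - 8 = -2

-2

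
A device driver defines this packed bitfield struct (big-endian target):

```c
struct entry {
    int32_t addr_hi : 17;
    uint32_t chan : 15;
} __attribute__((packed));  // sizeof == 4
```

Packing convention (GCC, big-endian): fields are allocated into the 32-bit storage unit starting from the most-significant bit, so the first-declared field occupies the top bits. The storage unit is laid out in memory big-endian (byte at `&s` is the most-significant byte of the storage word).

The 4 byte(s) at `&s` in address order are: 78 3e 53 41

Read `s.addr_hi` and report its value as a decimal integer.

61564

[0]=0x78 [1]=0x3e [2]=0x53 [3]=0x41 (big-endian) → word 0x783e5341
addr_hi:17 @ bit 15 → (0x783e5341>>15)&0x1ffff = 0xf07c  ←
chan:15 @ bit 0 → (0x783e5341>>0)&0x7fff = 0x5341
addr_hi signed 17b, MSB=0: value = 61564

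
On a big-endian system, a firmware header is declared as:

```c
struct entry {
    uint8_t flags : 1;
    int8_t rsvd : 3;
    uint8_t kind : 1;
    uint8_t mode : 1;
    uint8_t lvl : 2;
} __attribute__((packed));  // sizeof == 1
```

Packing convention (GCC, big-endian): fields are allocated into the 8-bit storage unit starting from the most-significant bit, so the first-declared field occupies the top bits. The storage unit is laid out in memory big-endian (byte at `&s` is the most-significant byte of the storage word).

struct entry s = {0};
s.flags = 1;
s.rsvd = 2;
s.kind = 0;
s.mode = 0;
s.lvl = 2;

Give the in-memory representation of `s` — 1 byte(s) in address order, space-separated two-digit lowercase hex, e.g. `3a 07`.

[7+:1] flags=1 & 0x1 = 0x1; word=0x80
[4+:3] rsvd=2 & 0x7 = 0x2; word=0xa0
[3+:1] kind=0 & 0x1 = 0x0; word=0xa0
[2+:1] mode=0 & 0x1 = 0x0; word=0xa0
[0+:2] lvl=2 & 0x3 = 0x2; word=0xa2
word = 0xa2 → big-endian bytes:
  [0]=0xa2

a2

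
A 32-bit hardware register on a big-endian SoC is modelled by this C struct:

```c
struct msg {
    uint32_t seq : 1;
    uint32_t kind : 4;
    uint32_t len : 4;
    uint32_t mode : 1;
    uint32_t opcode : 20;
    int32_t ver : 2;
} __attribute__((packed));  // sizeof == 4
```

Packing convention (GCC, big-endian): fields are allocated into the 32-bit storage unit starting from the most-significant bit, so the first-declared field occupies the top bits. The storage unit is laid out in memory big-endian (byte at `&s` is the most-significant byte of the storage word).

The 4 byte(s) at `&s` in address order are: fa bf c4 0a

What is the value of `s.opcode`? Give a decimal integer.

1044738

[0]=0xfa [1]=0xbf [2]=0xc4 [3]=0x0a (big-endian) → word 0xfabfc40a
seq [31+:1] = (word>>31) & 0x1 = 1
kind [27+:4] = (word>>27) & 0xf = 15
len [23+:4] = (word>>23) & 0xf = 5
mode [22+:1] = (word>>22) & 0x1 = 0
opcode [2+:20] = (word>>2) & 0xfffff = 1044738  ←
ver [0+:2] = (word>>0) & 0x3 = 2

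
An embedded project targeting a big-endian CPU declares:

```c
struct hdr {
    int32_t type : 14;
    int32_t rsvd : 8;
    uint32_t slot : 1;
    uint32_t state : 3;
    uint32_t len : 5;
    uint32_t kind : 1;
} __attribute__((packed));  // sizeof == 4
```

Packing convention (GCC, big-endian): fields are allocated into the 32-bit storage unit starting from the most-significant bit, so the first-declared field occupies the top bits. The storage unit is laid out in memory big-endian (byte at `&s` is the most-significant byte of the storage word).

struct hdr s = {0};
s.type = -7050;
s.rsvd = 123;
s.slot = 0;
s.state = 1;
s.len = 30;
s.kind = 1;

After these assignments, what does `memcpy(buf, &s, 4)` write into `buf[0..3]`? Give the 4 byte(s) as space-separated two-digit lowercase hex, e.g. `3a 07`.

91 d9 ec 7d

[18+:14] type=-7050 & 0x3fff = 0x2476; word=0x91d80000
[10+:8] rsvd=123 & 0xff = 0x7b; word=0x91d9ec00
[9+:1] slot=0 & 0x1 = 0x0; word=0x91d9ec00
[6+:3] state=1 & 0x7 = 0x1; word=0x91d9ec40
[1+:5] len=30 & 0x1f = 0x1e; word=0x91d9ec7c
[0+:1] kind=1 & 0x1 = 0x1; word=0x91d9ec7d
word = 0x91d9ec7d → big-endian bytes:
  [0]=0x91  [1]=0xd9  [2]=0xec  [3]=0x7d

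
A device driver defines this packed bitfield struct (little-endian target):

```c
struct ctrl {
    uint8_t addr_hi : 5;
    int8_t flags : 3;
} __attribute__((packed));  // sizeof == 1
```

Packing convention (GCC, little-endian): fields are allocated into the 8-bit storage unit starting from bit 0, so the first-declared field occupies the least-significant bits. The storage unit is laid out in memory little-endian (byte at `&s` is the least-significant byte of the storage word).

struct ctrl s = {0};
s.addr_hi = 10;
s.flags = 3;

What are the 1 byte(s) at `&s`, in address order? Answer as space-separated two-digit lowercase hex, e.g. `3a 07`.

addr_hi (5b) val=10 bits=0xa at bit 0: 0x0a
flags (3b) val=3 bits=0x3 at bit 5: 0x6a
word = 0x6a → little-endian bytes:
  [0]=0x6a

6a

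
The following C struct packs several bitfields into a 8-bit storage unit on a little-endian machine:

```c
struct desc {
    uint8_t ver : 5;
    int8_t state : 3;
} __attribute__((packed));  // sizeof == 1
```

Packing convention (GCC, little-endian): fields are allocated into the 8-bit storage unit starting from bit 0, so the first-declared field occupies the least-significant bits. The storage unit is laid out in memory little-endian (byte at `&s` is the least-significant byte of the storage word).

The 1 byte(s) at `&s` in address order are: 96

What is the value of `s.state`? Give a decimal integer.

-4

[0]=0x96 (little-endian) → word 0x96
ver [0+:5] = (word>>0) & 0x1f = 22
state [5+:3] = (word>>5) & 0x7 = 4  ←
state signed 3b, MSB=1: 4 - 8 = -4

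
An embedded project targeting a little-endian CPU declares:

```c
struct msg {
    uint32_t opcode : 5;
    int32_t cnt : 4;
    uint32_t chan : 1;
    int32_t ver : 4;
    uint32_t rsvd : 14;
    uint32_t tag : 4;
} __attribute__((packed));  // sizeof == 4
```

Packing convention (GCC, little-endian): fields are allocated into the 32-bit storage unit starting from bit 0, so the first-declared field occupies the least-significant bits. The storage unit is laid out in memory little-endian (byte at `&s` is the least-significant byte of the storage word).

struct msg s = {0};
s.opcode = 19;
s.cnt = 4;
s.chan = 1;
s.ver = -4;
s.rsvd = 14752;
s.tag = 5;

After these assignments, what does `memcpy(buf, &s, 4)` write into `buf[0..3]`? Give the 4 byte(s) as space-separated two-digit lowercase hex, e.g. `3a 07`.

93 32 68 5e

[0+:5] opcode=19 & 0x1f = 0x13; word=0x00000013
[5+:4] cnt=4 & 0xf = 0x4; word=0x00000093
[9+:1] chan=1 & 0x1 = 0x1; word=0x00000293
[10+:4] ver=-4 & 0xf = 0xc; word=0x00003293
[14+:14] rsvd=14752 & 0x3fff = 0x39a0; word=0x0e683293
[28+:4] tag=5 & 0xf = 0x5; word=0x5e683293
word = 0x5e683293 → little-endian bytes:
  [0]=0x93  [1]=0x32  [2]=0x68  [3]=0x5e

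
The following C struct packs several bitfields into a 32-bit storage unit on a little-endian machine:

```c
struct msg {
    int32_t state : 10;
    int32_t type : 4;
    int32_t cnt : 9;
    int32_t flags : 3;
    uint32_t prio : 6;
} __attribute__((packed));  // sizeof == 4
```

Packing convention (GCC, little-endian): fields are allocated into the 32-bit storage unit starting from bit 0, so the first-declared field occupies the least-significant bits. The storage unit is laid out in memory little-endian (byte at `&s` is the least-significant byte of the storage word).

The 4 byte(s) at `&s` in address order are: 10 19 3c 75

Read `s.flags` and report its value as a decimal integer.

2

[0]=0x10 [1]=0x19 [2]=0x3c [3]=0x75 (little-endian) → word 0x753c1910
state:10 @ bit 0 → (0x753c1910>>0)&0x3ff = 0x110
type:4 @ bit 10 → (0x753c1910>>10)&0xf = 0x6
cnt:9 @ bit 14 → (0x753c1910>>14)&0x1ff = 0xf0
flags:3 @ bit 23 → (0x753c1910>>23)&0x7 = 0x2  ←
prio:6 @ bit 26 → (0x753c1910>>26)&0x3f = 0x1d
flags signed 3b, MSB=0: value = 2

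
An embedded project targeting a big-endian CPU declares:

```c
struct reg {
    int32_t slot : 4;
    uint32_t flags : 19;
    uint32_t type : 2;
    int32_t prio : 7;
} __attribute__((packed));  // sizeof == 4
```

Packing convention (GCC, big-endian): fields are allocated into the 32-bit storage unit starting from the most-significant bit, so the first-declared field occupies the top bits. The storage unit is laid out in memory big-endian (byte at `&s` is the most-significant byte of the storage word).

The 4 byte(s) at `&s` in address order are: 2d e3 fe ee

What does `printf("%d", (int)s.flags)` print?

[0]=0x2d [1]=0xe3 [2]=0xfe [3]=0xee (big-endian) → word 0x2de3feee
slot [28+:4] = (word>>28) & 0xf = 2
flags [9+:19] = (word>>9) & 0x7ffff = 455167  ←
type [7+:2] = (word>>7) & 0x3 = 1
prio [0+:7] = (word>>0) & 0x7f = 110

455167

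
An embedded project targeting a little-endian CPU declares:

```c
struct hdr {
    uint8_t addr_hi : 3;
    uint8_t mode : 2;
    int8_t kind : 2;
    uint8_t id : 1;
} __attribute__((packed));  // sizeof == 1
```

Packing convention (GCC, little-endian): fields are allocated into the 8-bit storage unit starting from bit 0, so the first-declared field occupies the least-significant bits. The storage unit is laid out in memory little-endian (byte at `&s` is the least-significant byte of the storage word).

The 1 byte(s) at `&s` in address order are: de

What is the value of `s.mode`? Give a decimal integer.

3

[0]=0xde (little-endian) → word 0xde
addr_hi [0+:3] = (word>>0) & 0x7 = 6
mode [3+:2] = (word>>3) & 0x3 = 3  ←
kind [5+:2] = (word>>5) & 0x3 = 2
id [7+:1] = (word>>7) & 0x1 = 1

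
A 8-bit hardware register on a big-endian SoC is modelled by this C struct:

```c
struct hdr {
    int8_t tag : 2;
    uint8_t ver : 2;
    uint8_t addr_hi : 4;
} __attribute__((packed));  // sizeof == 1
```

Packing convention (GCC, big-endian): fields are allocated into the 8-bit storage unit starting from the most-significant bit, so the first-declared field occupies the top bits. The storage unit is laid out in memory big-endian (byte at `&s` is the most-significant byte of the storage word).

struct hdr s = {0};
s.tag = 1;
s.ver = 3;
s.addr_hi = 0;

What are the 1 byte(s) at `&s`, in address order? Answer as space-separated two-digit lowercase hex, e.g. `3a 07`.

70

tag:2 = 1 → 0x1 << 6 → word 0x40
ver:2 = 3 → 0x3 << 4 → word 0x70
addr_hi:4 = 0 → 0x0 << 0 → word 0x70
word = 0x70 → big-endian bytes:
  [0]=0x70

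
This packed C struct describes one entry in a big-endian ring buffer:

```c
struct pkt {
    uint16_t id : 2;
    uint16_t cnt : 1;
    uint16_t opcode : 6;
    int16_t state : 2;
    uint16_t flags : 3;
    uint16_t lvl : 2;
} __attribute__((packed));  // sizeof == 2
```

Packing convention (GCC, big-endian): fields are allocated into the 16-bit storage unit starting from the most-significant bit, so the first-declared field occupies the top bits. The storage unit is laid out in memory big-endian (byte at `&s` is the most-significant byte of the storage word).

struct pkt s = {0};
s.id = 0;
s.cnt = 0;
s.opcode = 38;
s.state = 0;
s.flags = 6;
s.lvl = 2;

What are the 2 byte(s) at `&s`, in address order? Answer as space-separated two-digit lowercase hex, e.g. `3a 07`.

13 1a

id (2b) val=0 bits=0x0 at bit 14: 0x0000
cnt (1b) val=0 bits=0x0 at bit 13: 0x0000
opcode (6b) val=38 bits=0x26 at bit 7: 0x1300
state (2b) val=0 bits=0x0 at bit 5: 0x1300
flags (3b) val=6 bits=0x6 at bit 2: 0x1318
lvl (2b) val=2 bits=0x2 at bit 0: 0x131a
word = 0x131a → big-endian bytes:
  [0]=0x13  [1]=0x1a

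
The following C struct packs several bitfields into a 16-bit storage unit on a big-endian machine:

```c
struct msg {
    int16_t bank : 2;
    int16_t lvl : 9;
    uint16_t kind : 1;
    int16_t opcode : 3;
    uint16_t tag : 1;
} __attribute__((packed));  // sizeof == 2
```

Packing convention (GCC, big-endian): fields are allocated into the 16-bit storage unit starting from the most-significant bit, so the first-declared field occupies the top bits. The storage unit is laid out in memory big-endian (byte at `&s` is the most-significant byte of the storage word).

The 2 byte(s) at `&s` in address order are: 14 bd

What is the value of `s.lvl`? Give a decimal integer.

[0]=0x14 [1]=0xbd (big-endian) → word 0x14bd
bank [14+:2] = (word>>14) & 0x3 = 0
lvl [5+:9] = (word>>5) & 0x1ff = 165  ←
kind [4+:1] = (word>>4) & 0x1 = 1
opcode [1+:3] = (word>>1) & 0x7 = 6
tag [0+:1] = (word>>0) & 0x1 = 1
lvl signed 9b, MSB=0: value = 165

165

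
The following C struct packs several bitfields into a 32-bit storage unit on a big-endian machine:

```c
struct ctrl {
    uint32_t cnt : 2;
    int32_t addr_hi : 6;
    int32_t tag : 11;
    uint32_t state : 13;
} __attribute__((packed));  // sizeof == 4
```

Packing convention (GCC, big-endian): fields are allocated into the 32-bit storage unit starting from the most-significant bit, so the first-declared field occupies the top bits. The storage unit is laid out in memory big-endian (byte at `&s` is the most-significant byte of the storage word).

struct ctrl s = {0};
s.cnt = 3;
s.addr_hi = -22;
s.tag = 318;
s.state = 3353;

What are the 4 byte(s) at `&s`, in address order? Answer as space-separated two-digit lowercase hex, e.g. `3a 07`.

ea 27 cd 19

cnt (2b) val=3 bits=0x3 at bit 30: 0xc0000000
addr_hi (6b) val=-22 bits=0x2a at bit 24: 0xea000000
tag (11b) val=318 bits=0x13e at bit 13: 0xea27c000
state (13b) val=3353 bits=0xd19 at bit 0: 0xea27cd19
word = 0xea27cd19 → big-endian bytes:
  [0]=0xea  [1]=0x27  [2]=0xcd  [3]=0x19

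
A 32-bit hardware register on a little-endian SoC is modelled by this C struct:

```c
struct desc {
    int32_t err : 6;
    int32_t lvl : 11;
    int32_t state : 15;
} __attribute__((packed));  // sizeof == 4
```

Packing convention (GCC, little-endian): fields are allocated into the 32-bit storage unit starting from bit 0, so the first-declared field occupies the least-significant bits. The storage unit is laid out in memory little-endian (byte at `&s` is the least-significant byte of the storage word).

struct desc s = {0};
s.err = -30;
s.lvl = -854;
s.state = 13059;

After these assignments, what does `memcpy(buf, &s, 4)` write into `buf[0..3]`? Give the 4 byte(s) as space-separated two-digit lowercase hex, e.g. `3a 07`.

a2 2a 07 66

err:6 = -30 → 0x22 << 0 → word 0x00000022
lvl:11 = -854 → 0x4aa << 6 → word 0x00012aa2
state:15 = 13059 → 0x3303 << 17 → word 0x66072aa2
word = 0x66072aa2 → little-endian bytes:
  [0]=0xa2  [1]=0x2a  [2]=0x07  [3]=0x66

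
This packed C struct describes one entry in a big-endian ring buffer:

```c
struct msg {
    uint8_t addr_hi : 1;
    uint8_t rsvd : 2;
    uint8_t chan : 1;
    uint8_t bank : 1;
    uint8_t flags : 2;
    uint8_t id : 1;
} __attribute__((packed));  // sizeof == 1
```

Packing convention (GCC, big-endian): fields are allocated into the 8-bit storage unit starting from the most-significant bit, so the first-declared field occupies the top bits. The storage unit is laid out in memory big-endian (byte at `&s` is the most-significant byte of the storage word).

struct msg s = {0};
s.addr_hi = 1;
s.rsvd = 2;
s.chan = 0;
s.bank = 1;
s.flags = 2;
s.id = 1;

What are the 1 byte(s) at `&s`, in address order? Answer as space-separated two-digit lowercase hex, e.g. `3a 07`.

addr_hi:1 = 1 → 0x1 << 7 → word 0x80
rsvd:2 = 2 → 0x2 << 5 → word 0xc0
chan:1 = 0 → 0x0 << 4 → word 0xc0
bank:1 = 1 → 0x1 << 3 → word 0xc8
flags:2 = 2 → 0x2 << 1 → word 0xcc
id:1 = 1 → 0x1 << 0 → word 0xcd
word = 0xcd → big-endian bytes:
  [0]=0xcd

cd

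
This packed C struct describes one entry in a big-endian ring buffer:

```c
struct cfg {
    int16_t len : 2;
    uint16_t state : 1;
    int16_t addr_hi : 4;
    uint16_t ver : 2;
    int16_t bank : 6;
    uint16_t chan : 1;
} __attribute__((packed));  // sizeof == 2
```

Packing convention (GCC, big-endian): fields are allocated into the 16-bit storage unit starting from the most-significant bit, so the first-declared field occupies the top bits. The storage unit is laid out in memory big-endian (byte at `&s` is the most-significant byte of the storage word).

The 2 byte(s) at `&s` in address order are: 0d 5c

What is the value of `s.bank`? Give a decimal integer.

-18

[0]=0x0d [1]=0x5c (big-endian) → word 0x0d5c
len:2 @ bit 14 → (0x0d5c>>14)&0x3 = 0x0
state:1 @ bit 13 → (0x0d5c>>13)&0x1 = 0x0
addr_hi:4 @ bit 9 → (0x0d5c>>9)&0xf = 0x6
ver:2 @ bit 7 → (0x0d5c>>7)&0x3 = 0x2
bank:6 @ bit 1 → (0x0d5c>>1)&0x3f = 0x2e  ←
chan:1 @ bit 0 → (0x0d5c>>0)&0x1 = 0x0
bank signed 6b, MSB=1: 46 - 64 = -18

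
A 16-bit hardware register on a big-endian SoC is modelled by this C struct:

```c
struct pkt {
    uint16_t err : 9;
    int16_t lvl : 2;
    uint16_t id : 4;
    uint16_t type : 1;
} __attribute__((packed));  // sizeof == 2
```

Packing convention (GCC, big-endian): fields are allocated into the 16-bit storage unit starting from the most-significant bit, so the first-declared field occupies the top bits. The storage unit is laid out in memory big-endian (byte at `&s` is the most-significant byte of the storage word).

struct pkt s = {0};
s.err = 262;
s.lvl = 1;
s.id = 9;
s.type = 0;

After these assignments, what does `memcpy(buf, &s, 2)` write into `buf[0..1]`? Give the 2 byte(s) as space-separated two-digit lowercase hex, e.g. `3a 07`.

err (9b) val=262 bits=0x106 at bit 7: 0x8300
lvl (2b) val=1 bits=0x1 at bit 5: 0x8320
id (4b) val=9 bits=0x9 at bit 1: 0x8332
type (1b) val=0 bits=0x0 at bit 0: 0x8332
word = 0x8332 → big-endian bytes:
  [0]=0x83  [1]=0x32

83 32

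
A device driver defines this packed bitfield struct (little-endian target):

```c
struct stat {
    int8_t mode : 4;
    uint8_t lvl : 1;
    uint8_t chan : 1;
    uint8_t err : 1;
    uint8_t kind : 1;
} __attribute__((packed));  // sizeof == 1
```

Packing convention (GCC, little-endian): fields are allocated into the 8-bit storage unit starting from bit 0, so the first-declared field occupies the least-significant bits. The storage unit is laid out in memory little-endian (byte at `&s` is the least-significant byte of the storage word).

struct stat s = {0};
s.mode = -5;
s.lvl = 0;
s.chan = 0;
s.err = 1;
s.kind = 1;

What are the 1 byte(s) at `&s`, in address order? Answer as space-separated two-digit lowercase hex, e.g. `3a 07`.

mode (4b) val=-5 bits=0xb at bit 0: 0x0b
lvl (1b) val=0 bits=0x0 at bit 4: 0x0b
chan (1b) val=0 bits=0x0 at bit 5: 0x0b
err (1b) val=1 bits=0x1 at bit 6: 0x4b
kind (1b) val=1 bits=0x1 at bit 7: 0xcb
word = 0xcb → little-endian bytes:
  [0]=0xcb

cb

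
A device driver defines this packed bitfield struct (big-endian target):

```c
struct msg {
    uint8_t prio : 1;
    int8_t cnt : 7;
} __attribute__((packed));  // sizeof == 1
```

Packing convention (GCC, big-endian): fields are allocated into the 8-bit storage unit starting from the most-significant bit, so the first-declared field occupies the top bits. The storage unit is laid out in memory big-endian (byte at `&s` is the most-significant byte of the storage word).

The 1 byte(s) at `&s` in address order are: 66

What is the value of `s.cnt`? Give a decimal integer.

-26

[0]=0x66 (big-endian) → word 0x66
prio [7+:1] = (word>>7) & 0x1 = 0
cnt [0+:7] = (word>>0) & 0x7f = 102  ←
cnt signed 7b, MSB=1: 102 - 128 = -26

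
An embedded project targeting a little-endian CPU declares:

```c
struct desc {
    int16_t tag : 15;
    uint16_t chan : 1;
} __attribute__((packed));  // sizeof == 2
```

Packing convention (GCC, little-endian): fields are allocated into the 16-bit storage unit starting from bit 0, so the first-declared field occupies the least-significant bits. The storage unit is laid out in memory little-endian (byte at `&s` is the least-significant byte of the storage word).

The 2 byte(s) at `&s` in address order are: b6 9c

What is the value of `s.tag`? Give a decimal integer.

[0]=0xb6 [1]=0x9c (little-endian) → word 0x9cb6
tag:15 @ bit 0 → (0x9cb6>>0)&0x7fff = 0x1cb6  ←
chan:1 @ bit 15 → (0x9cb6>>15)&0x1 = 0x1
tag signed 15b, MSB=0: value = 7350

7350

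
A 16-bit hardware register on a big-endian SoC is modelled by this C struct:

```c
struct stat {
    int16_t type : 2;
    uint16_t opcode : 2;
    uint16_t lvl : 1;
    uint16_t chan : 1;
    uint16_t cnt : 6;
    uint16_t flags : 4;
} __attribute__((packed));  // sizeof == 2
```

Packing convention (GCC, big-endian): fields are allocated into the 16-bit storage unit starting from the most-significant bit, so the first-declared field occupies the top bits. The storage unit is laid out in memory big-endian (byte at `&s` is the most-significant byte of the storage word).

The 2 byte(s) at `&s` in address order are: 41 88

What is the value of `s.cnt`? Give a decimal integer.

[0]=0x41 [1]=0x88 (big-endian) → word 0x4188
type:2 @ bit 14 → (0x4188>>14)&0x3 = 0x1
opcode:2 @ bit 12 → (0x4188>>12)&0x3 = 0x0
lvl:1 @ bit 11 → (0x4188>>11)&0x1 = 0x0
chan:1 @ bit 10 → (0x4188>>10)&0x1 = 0x0
cnt:6 @ bit 4 → (0x4188>>4)&0x3f = 0x18  ←
flags:4 @ bit 0 → (0x4188>>0)&0xf = 0x8

24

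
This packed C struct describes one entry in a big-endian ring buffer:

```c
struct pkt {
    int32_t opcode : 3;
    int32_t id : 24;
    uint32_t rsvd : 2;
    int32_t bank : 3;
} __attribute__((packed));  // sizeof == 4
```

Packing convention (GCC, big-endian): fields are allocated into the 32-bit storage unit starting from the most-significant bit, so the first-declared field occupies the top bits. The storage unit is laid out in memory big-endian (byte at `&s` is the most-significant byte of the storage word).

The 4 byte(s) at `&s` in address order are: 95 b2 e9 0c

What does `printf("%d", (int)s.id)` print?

[0]=0x95 [1]=0xb2 [2]=0xe9 [3]=0x0c (big-endian) → word 0x95b2e90c
opcode:3 @ bit 29 → (0x95b2e90c>>29)&0x7 = 0x4
id:24 @ bit 5 → (0x95b2e90c>>5)&0xffffff = 0xad9748  ←
rsvd:2 @ bit 3 → (0x95b2e90c>>3)&0x3 = 0x1
bank:3 @ bit 0 → (0x95b2e90c>>0)&0x7 = 0x4
id signed 24b, MSB=1: 11376456 - 16777216 = -5400760

-5400760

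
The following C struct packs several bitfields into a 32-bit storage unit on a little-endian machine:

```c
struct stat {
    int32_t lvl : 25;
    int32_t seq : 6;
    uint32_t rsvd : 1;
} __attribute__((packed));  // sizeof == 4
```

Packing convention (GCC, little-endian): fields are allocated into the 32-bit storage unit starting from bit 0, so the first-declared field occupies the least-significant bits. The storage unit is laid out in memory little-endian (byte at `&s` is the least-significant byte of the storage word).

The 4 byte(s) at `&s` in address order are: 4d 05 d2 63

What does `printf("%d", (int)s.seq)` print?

[0]=0x4d [1]=0x05 [2]=0xd2 [3]=0x63 (little-endian) → word 0x63d2054d
lvl [0+:25] = (word>>0) & 0x1ffffff = 30541133
seq [25+:6] = (word>>25) & 0x3f = 49  ←
rsvd [31+:1] = (word>>31) & 0x1 = 0
seq signed 6b, MSB=1: 49 - 64 = -15

-15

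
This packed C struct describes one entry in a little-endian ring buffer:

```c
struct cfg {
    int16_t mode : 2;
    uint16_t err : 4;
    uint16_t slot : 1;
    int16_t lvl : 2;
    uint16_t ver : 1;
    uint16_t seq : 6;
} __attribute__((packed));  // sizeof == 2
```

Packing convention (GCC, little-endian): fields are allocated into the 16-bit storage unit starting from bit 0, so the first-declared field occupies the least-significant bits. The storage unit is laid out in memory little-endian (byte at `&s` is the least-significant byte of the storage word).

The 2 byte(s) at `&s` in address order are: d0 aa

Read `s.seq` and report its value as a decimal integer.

[0]=0xd0 [1]=0xaa (little-endian) → word 0xaad0
mode:2 @ bit 0 → (0xaad0>>0)&0x3 = 0x0
err:4 @ bit 2 → (0xaad0>>2)&0xf = 0x4
slot:1 @ bit 6 → (0xaad0>>6)&0x1 = 0x1
lvl:2 @ bit 7 → (0xaad0>>7)&0x3 = 0x1
ver:1 @ bit 9 → (0xaad0>>9)&0x1 = 0x1
seq:6 @ bit 10 → (0xaad0>>10)&0x3f = 0x2a  ←

42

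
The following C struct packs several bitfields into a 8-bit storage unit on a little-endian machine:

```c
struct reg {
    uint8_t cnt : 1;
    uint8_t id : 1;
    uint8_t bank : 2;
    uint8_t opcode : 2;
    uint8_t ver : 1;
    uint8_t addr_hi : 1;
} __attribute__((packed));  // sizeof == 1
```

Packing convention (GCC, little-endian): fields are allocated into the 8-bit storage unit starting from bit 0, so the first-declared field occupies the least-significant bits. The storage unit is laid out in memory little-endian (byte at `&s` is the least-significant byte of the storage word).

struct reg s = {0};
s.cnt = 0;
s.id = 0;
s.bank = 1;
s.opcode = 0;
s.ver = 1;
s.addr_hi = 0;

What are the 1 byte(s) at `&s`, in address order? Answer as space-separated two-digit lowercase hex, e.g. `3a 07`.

[0+:1] cnt=0 & 0x1 = 0x0; word=0x00
[1+:1] id=0 & 0x1 = 0x0; word=0x00
[2+:2] bank=1 & 0x3 = 0x1; word=0x04
[4+:2] opcode=0 & 0x3 = 0x0; word=0x04
[6+:1] ver=1 & 0x1 = 0x1; word=0x44
[7+:1] addr_hi=0 & 0x1 = 0x0; word=0x44
word = 0x44 → little-endian bytes:
  [0]=0x44

44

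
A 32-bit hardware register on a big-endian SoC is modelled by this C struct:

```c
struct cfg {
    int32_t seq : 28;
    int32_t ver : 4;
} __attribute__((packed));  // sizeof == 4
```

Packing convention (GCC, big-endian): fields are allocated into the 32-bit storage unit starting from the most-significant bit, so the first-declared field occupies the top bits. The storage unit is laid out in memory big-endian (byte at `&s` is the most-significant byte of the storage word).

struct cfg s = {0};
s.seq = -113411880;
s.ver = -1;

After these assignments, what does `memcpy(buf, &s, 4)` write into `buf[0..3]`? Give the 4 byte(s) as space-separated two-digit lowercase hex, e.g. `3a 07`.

93 d7 8d 8f

seq (28b) val=-113411880 bits=0x93d78d8 at bit 4: 0x93d78d80
ver (4b) val=-1 bits=0xf at bit 0: 0x93d78d8f
word = 0x93d78d8f → big-endian bytes:
  [0]=0x93  [1]=0xd7  [2]=0x8d  [3]=0x8f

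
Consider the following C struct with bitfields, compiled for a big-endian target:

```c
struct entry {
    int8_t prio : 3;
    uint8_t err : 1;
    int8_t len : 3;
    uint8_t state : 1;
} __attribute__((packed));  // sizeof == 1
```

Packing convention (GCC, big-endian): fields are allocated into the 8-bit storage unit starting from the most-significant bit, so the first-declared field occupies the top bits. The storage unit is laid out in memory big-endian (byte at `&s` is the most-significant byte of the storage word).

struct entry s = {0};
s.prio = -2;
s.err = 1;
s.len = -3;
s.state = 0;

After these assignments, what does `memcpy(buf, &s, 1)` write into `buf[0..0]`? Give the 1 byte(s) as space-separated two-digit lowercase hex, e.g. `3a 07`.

da

prio (3b) val=-2 bits=0x6 at bit 5: 0xc0
err (1b) val=1 bits=0x1 at bit 4: 0xd0
len (3b) val=-3 bits=0x5 at bit 1: 0xda
state (1b) val=0 bits=0x0 at bit 0: 0xda
word = 0xda → big-endian bytes:
  [0]=0xda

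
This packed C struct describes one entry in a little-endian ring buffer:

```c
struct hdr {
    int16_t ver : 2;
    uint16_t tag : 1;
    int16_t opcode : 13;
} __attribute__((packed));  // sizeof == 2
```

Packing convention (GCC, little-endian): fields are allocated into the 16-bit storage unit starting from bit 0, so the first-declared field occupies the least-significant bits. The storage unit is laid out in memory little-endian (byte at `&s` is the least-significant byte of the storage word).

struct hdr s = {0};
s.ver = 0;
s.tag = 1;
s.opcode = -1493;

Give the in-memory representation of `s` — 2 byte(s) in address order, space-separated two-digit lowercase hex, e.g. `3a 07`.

5c d1

ver (2b) val=0 bits=0x0 at bit 0: 0x0000
tag (1b) val=1 bits=0x1 at bit 2: 0x0004
opcode (13b) val=-1493 bits=0x1a2b at bit 3: 0xd15c
word = 0xd15c → little-endian bytes:
  [0]=0x5c  [1]=0xd1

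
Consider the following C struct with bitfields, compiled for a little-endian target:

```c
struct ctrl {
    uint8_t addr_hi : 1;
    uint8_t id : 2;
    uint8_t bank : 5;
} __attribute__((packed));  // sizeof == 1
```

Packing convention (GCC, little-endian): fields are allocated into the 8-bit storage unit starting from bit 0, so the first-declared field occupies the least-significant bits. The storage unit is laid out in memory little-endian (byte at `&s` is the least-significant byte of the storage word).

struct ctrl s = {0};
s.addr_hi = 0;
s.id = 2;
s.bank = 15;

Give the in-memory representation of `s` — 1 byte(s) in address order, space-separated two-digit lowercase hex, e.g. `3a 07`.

addr_hi (1b) val=0 bits=0x0 at bit 0: 0x00
id (2b) val=2 bits=0x2 at bit 1: 0x04
bank (5b) val=15 bits=0xf at bit 3: 0x7c
word = 0x7c → little-endian bytes:
  [0]=0x7c

7c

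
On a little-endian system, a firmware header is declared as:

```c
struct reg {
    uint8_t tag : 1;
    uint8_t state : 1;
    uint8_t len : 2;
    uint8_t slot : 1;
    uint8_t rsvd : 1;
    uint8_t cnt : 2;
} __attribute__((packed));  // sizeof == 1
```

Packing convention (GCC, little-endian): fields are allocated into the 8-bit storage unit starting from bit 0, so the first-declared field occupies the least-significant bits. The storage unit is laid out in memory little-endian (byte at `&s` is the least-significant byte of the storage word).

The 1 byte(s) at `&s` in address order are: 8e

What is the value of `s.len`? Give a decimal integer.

[0]=0x8e (little-endian) → word 0x8e
tag [0+:1] = (word>>0) & 0x1 = 0
state [1+:1] = (word>>1) & 0x1 = 1
len [2+:2] = (word>>2) & 0x3 = 3  ←
slot [4+:1] = (word>>4) & 0x1 = 0
rsvd [5+:1] = (word>>5) & 0x1 = 0
cnt [6+:2] = (word>>6) & 0x3 = 2

3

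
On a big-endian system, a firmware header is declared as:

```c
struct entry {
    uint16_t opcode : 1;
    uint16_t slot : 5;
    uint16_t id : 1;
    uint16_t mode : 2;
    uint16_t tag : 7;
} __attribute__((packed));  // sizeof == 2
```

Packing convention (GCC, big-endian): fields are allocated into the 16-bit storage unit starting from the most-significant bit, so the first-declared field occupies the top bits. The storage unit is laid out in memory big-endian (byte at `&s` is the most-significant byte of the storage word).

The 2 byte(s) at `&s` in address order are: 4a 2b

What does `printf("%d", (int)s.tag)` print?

[0]=0x4a [1]=0x2b (big-endian) → word 0x4a2b
opcode:1 @ bit 15 → (0x4a2b>>15)&0x1 = 0x0
slot:5 @ bit 10 → (0x4a2b>>10)&0x1f = 0x12
id:1 @ bit 9 → (0x4a2b>>9)&0x1 = 0x1
mode:2 @ bit 7 → (0x4a2b>>7)&0x3 = 0x0
tag:7 @ bit 0 → (0x4a2b>>0)&0x7f = 0x2b  ←

43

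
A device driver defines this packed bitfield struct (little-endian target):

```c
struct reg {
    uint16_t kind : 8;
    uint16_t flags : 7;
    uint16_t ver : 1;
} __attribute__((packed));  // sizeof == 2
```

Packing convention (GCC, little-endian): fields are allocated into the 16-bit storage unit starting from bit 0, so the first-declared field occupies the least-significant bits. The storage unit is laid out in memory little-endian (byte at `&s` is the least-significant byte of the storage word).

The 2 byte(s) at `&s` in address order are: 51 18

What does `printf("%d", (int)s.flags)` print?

[0]=0x51 [1]=0x18 (little-endian) → word 0x1851
kind [0+:8] = (word>>0) & 0xff = 81
flags [8+:7] = (word>>8) & 0x7f = 24  ←
ver [15+:1] = (word>>15) & 0x1 = 0

24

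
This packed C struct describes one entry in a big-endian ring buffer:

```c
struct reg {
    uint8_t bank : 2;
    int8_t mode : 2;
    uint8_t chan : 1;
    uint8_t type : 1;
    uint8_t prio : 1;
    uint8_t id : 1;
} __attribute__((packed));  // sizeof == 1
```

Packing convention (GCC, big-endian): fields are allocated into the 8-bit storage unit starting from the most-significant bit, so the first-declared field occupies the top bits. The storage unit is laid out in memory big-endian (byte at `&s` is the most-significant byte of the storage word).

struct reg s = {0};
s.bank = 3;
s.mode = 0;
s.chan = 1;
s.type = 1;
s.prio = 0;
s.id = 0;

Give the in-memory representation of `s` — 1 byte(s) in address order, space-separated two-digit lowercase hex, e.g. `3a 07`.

cc

bank:2 = 3 → 0x3 << 6 → word 0xc0
mode:2 = 0 → 0x0 << 4 → word 0xc0
chan:1 = 1 → 0x1 << 3 → word 0xc8
type:1 = 1 → 0x1 << 2 → word 0xcc
prio:1 = 0 → 0x0 << 1 → word 0xcc
id:1 = 0 → 0x0 << 0 → word 0xcc
word = 0xcc → big-endian bytes:
  [0]=0xcc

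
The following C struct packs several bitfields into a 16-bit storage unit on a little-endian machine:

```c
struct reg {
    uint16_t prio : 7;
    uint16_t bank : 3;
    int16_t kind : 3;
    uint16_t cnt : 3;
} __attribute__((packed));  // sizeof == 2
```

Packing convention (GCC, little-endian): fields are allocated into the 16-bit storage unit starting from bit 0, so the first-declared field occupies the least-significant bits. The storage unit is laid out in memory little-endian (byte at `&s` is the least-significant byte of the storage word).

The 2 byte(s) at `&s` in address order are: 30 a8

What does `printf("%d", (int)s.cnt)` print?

[0]=0x30 [1]=0xa8 (little-endian) → word 0xa830
prio [0+:7] = (word>>0) & 0x7f = 48
bank [7+:3] = (word>>7) & 0x7 = 0
kind [10+:3] = (word>>10) & 0x7 = 2
cnt [13+:3] = (word>>13) & 0x7 = 5  ←

5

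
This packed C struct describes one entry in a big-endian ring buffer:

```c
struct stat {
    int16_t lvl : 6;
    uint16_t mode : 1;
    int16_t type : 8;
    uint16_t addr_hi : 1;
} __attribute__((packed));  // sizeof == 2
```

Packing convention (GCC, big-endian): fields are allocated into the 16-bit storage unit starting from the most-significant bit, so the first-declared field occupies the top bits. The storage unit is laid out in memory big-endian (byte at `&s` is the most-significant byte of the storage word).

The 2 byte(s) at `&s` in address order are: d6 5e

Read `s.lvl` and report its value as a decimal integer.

[0]=0xd6 [1]=0x5e (big-endian) → word 0xd65e
lvl [10+:6] = (word>>10) & 0x3f = 53  ←
mode [9+:1] = (word>>9) & 0x1 = 1
type [1+:8] = (word>>1) & 0xff = 47
addr_hi [0+:1] = (word>>0) & 0x1 = 0
lvl signed 6b, MSB=1: 53 - 64 = -11

-11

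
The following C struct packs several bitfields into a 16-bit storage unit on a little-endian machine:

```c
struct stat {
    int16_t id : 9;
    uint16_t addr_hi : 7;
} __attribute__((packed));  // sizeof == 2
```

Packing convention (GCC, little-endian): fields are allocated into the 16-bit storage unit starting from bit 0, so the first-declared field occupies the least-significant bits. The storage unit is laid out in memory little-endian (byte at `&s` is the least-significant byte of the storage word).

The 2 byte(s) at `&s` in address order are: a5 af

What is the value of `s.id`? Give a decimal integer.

-91

[0]=0xa5 [1]=0xaf (little-endian) → word 0xafa5
id:9 @ bit 0 → (0xafa5>>0)&0x1ff = 0x1a5  ←
addr_hi:7 @ bit 9 → (0xafa5>>9)&0x7f = 0x57
id signed 9b, MSB=1: 421 - 512 = -91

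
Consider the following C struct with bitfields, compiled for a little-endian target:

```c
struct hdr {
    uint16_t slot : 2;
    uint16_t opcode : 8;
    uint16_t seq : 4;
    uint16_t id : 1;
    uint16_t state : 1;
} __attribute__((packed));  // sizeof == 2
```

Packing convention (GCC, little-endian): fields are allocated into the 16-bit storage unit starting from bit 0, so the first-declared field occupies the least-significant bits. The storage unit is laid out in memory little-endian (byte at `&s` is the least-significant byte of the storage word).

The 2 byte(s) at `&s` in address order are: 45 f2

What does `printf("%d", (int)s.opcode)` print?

145

[0]=0x45 [1]=0xf2 (little-endian) → word 0xf245
slot [0+:2] = (word>>0) & 0x3 = 1
opcode [2+:8] = (word>>2) & 0xff = 145  ←
seq [10+:4] = (word>>10) & 0xf = 12
id [14+:1] = (word>>14) & 0x1 = 1
state [15+:1] = (word>>15) & 0x1 = 1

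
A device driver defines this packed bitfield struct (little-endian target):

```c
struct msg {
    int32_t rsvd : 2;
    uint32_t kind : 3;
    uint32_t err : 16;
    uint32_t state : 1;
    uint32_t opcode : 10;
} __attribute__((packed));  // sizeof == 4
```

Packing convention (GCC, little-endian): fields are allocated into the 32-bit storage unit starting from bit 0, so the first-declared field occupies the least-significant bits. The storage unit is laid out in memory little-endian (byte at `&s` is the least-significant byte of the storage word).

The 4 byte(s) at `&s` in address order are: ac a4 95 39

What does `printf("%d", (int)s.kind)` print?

[0]=0xac [1]=0xa4 [2]=0x95 [3]=0x39 (little-endian) → word 0x3995a4ac
rsvd:2 @ bit 0 → (0x3995a4ac>>0)&0x3 = 0x0
kind:3 @ bit 2 → (0x3995a4ac>>2)&0x7 = 0x3  ←
err:16 @ bit 5 → (0x3995a4ac>>5)&0xffff = 0xad25
state:1 @ bit 21 → (0x3995a4ac>>21)&0x1 = 0x0
opcode:10 @ bit 22 → (0x3995a4ac>>22)&0x3ff = 0xe6

3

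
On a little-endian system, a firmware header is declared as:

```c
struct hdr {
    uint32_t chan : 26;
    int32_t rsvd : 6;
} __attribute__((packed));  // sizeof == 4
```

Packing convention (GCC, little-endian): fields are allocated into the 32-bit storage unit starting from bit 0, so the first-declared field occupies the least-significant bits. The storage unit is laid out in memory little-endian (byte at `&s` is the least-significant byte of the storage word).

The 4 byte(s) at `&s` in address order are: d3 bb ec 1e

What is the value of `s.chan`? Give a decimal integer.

[0]=0xd3 [1]=0xbb [2]=0xec [3]=0x1e (little-endian) → word 0x1eecbbd3
chan [0+:26] = (word>>0) & 0x3ffffff = 49069011  ←
rsvd [26+:6] = (word>>26) & 0x3f = 7

49069011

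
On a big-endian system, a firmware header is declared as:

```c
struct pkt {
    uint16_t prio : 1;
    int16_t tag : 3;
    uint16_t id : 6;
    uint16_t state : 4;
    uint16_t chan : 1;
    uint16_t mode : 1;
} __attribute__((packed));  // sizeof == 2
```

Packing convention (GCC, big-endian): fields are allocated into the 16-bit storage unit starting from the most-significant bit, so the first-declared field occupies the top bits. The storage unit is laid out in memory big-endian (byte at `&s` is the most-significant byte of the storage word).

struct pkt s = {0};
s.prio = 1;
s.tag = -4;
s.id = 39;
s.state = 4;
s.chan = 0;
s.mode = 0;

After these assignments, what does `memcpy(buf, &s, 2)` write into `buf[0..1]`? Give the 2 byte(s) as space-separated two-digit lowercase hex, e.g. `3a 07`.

prio:1 = 1 → 0x1 << 15 → word 0x8000
tag:3 = -4 → 0x4 << 12 → word 0xc000
id:6 = 39 → 0x27 << 6 → word 0xc9c0
state:4 = 4 → 0x4 << 2 → word 0xc9d0
chan:1 = 0 → 0x0 << 1 → word 0xc9d0
mode:1 = 0 → 0x0 << 0 → word 0xc9d0
word = 0xc9d0 → big-endian bytes:
  [0]=0xc9  [1]=0xd0

c9 d0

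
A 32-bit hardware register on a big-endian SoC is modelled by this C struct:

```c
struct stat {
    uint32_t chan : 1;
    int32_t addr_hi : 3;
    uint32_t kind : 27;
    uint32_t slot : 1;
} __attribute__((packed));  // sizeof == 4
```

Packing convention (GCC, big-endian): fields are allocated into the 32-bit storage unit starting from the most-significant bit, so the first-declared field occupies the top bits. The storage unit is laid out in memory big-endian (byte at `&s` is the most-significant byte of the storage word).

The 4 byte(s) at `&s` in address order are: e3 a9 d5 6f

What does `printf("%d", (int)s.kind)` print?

30730935

[0]=0xe3 [1]=0xa9 [2]=0xd5 [3]=0x6f (big-endian) → word 0xe3a9d56f
chan [31+:1] = (word>>31) & 0x1 = 1
addr_hi [28+:3] = (word>>28) & 0x7 = 6
kind [1+:27] = (word>>1) & 0x7ffffff = 30730935  ←
slot [0+:1] = (word>>0) & 0x1 = 1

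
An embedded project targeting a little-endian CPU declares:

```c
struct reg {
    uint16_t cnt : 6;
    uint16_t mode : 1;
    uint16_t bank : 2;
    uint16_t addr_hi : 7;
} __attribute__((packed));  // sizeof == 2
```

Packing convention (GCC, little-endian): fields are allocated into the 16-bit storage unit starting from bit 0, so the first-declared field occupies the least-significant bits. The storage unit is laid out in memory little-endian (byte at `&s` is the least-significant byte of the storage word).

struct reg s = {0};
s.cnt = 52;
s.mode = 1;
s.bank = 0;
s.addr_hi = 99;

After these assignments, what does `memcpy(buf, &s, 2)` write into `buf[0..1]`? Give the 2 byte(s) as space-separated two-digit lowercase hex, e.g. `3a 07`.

cnt (6b) val=52 bits=0x34 at bit 0: 0x0034
mode (1b) val=1 bits=0x1 at bit 6: 0x0074
bank (2b) val=0 bits=0x0 at bit 7: 0x0074
addr_hi (7b) val=99 bits=0x63 at bit 9: 0xc674
word = 0xc674 → little-endian bytes:
  [0]=0x74  [1]=0xc6

74 c6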